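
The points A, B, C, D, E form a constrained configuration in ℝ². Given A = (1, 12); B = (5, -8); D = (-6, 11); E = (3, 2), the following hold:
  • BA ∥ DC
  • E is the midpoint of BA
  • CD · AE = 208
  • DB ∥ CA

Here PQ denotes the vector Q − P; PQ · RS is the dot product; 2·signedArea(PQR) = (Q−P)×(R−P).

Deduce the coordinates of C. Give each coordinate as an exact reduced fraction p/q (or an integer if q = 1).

1. C_x = -10  [DB ∥ CA ∩ BA ∥ DC]
2. C_y = 31  [DB ∥ CA ∩ BA ∥ DC]
   → C = (-10, 31)

C = (-10, 31)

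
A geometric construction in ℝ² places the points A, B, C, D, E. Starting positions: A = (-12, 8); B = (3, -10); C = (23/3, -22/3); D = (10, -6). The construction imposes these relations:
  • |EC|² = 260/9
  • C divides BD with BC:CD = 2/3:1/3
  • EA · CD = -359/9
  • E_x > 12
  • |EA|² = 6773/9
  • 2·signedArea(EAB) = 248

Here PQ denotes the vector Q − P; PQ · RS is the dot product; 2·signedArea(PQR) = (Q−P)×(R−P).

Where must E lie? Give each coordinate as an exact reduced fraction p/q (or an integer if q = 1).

E = (37/3, -14/3)

1. E_x = 37/3  [2·signedArea(EAB) = 248 ∩ EA · CD = -359/9]
2. E_y = -14/3  [2·signedArea(EAB) = 248 ∩ EA · CD = -359/9]
   → E = (37/3, -14/3)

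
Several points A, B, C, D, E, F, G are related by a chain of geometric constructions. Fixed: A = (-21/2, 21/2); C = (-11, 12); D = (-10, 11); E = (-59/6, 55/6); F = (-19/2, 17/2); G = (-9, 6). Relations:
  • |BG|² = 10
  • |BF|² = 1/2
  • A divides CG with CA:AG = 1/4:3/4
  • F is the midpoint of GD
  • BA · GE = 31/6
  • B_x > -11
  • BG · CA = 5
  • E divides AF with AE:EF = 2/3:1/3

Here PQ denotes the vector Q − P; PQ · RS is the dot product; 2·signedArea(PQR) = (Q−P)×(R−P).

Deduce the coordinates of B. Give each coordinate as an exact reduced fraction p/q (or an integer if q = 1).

1. B_x = -10  [BG · CA = 5 ∩ BA · GE = 31/6]
2. B_y = 9  [BG · CA = 5 ∩ BA · GE = 31/6]
   → B = (-10, 9)

B = (-10, 9)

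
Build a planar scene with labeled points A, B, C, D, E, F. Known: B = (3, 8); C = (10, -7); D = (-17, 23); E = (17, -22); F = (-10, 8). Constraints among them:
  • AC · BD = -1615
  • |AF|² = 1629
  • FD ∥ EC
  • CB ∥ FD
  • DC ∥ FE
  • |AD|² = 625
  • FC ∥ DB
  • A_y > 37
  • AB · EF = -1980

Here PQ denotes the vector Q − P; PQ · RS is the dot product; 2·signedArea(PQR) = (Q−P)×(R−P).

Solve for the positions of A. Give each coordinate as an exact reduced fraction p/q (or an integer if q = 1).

1. A_x = -37  [AB · EF = -1980 ∩ AC · BD = -1615]
2. A_y = 38  [AB · EF = -1980 ∩ AC · BD = -1615]
   → A = (-37, 38)

A = (-37, 38)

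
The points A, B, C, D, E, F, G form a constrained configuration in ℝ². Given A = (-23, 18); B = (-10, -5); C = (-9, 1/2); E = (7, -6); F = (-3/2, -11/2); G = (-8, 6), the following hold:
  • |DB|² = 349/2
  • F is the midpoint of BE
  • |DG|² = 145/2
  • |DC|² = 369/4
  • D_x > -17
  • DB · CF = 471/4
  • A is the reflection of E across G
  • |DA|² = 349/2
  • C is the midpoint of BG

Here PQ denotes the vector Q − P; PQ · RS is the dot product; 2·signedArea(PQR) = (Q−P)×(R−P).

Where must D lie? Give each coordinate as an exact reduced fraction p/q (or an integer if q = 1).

D = (-33/2, 13/2)

1. D_x = -33/2  [line -15/2·x + 6·y + -651/4 = 0 ∩ |DC|² = 369/4]
2. D_y = 13/2  [line -15/2·x + 6·y + -651/4 = 0 ∩ |DC|² = 369/4]
   → D = (-33/2, 13/2)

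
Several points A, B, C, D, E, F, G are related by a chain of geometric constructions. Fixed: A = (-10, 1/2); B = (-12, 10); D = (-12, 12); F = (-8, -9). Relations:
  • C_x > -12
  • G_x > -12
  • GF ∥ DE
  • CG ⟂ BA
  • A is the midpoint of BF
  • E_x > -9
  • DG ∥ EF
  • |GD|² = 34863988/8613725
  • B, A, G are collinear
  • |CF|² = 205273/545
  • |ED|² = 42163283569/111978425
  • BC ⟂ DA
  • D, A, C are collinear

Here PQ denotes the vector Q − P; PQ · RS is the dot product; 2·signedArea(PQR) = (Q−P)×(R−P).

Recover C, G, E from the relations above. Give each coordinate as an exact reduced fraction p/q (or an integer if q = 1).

1. C_x = -6356/545  [D, A, C are collinear ∩ BC ⟂ DA]
2. C_y = 5482/545  [D, A, C are collinear ∩ BC ⟂ DA]
   → C = (-6356/545, 5482/545)
3. G_x = -2465068/205465  [B, A, G are collinear ∩ CG ⟂ BA]
4. G_y = 2052218/205465  [B, A, G are collinear ∩ CG ⟂ BA]
   → G = (-2465068/205465, 2052218/205465)
5. E_x = -1644232/205465  [DG ∥ EF ∩ GF ∥ DE]
6. E_y = -1435823/205465  [DG ∥ EF ∩ GF ∥ DE]
   → E = (-1644232/205465, -1435823/205465)

C = (-6356/545, 5482/545)
E = (-1644232/205465, -1435823/205465)
G = (-2465068/205465, 2052218/205465)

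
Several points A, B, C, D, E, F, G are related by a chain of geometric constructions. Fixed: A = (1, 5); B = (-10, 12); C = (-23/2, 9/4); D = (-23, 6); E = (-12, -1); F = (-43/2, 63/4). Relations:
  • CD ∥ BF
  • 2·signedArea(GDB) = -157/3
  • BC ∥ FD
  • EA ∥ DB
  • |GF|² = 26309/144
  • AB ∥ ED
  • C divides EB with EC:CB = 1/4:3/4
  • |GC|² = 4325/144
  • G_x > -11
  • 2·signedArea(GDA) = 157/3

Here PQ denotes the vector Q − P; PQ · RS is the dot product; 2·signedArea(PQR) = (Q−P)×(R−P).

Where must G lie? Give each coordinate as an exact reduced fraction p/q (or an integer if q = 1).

1. G_x = -32/3  [2·signedArea(GDB) = -157/3 ∩ 2·signedArea(GDA) = 157/3]
2. G_y = 23/3  [2·signedArea(GDB) = -157/3 ∩ 2·signedArea(GDA) = 157/3]
   → G = (-32/3, 23/3)

G = (-32/3, 23/3)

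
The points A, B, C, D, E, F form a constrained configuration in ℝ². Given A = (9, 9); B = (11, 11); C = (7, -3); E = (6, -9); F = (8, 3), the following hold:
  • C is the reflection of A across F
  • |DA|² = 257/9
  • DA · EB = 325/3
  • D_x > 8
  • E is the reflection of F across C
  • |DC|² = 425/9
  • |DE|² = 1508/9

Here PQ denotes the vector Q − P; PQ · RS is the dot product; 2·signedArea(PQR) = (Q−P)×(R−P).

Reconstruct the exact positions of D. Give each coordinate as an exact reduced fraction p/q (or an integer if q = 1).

1. D_x = 26/3  [line -5·x + -20·y + 350/3 = 0 ∩ |DA|² = 257/9]
2. D_y = 11/3  [line -5·x + -20·y + 350/3 = 0 ∩ |DA|² = 257/9]
   → D = (26/3, 11/3)

D = (26/3, 11/3)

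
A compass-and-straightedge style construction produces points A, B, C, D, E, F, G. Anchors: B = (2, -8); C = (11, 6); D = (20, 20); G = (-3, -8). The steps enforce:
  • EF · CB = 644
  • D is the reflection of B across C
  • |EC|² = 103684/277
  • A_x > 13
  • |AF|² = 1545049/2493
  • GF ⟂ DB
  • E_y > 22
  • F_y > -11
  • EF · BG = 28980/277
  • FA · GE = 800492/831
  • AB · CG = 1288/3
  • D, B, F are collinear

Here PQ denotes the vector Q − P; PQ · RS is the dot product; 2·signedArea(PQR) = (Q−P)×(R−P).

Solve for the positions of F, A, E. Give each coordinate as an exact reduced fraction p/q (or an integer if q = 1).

A = (14, 32/3)
E = (5945/277, 6170/277)
F = (149/277, -2846/277)

1. F_x = 149/277  [D, B, F are collinear ∩ GF ⟂ DB]
2. F_y = -2846/277  [D, B, F are collinear ∩ GF ⟂ DB]
   → F = (149/277, -2846/277)
3. E_x = 5945/277  [EF · CB = 644 ∩ EF · BG = 28980/277]
4. E_y = 6170/277  [EF · CB = 644 ∩ EF · BG = 28980/277]
   → E = (5945/277, 6170/277)
5. A_x = 14  [AB · CG = 1288/3 ∩ FA · GE = 800492/831]
6. A_y = 32/3  [AB · CG = 1288/3 ∩ FA · GE = 800492/831]
   → A = (14, 32/3)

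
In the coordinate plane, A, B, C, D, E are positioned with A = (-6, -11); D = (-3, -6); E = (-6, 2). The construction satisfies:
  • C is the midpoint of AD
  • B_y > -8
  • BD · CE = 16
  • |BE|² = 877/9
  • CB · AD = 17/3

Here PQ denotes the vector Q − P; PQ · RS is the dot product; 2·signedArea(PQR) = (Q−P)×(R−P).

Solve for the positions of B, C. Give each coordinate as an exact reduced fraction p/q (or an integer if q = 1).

1. C_x = -9/2  [C is the midpoint of AD]
2. C_y = -17/2  [C is the midpoint of AD]
   → C = (-9/2, -17/2)
3. B_x = -4  [BD · CE = 16 ∩ CB · AD = 17/3]
4. B_y = -23/3  [BD · CE = 16 ∩ CB · AD = 17/3]
   → B = (-4, -23/3)

B = (-4, -23/3)
C = (-9/2, -17/2)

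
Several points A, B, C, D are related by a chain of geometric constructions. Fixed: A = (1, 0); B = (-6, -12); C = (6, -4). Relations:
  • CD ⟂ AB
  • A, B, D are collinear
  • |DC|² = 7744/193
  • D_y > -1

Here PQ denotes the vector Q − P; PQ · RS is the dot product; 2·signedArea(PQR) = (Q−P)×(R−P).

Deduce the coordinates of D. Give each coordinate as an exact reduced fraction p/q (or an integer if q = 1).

D = (102/193, -156/193)

1. D_x = 102/193  [A, B, D are collinear ∩ CD ⟂ AB]
2. D_y = -156/193  [A, B, D are collinear ∩ CD ⟂ AB]
   → D = (102/193, -156/193)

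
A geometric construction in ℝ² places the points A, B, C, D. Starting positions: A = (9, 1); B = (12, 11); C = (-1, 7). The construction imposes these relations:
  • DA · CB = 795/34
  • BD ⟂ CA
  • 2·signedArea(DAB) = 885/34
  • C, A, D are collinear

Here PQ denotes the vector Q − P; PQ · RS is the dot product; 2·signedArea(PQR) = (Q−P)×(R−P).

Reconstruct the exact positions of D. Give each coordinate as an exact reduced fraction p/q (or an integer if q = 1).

1. D_x = 231/34  [C, A, D are collinear ∩ BD ⟂ CA]
2. D_y = 79/34  [C, A, D are collinear ∩ BD ⟂ CA]
   → D = (231/34, 79/34)

D = (231/34, 79/34)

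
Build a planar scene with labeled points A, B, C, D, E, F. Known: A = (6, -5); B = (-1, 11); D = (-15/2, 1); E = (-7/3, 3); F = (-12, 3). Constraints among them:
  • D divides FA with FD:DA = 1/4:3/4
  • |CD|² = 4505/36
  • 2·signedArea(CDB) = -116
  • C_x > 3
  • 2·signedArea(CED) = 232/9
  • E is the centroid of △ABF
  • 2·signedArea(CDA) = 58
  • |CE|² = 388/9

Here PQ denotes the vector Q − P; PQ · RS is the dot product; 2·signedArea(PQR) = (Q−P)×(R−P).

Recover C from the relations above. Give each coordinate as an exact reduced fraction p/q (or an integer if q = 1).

1. C_x = 11/3  [2·signedArea(CED) = 232/9 ∩ 2·signedArea(CDA) = 58]
2. C_y = 1/3  [2·signedArea(CED) = 232/9 ∩ 2·signedArea(CDA) = 58]
   → C = (11/3, 1/3)

C = (11/3, 1/3)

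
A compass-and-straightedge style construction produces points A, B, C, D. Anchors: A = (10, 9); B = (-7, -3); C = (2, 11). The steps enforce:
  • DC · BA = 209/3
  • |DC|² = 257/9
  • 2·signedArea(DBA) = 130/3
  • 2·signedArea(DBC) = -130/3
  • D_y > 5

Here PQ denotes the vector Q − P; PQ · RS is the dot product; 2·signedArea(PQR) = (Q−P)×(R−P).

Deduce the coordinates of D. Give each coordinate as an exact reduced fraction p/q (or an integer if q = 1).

D = (5/3, 17/3)

1. D_x = 5/3  [DC · BA = 209/3 ∩ 2·signedArea(DBA) = 130/3]
2. D_y = 17/3  [DC · BA = 209/3 ∩ 2·signedArea(DBA) = 130/3]
   → D = (5/3, 17/3)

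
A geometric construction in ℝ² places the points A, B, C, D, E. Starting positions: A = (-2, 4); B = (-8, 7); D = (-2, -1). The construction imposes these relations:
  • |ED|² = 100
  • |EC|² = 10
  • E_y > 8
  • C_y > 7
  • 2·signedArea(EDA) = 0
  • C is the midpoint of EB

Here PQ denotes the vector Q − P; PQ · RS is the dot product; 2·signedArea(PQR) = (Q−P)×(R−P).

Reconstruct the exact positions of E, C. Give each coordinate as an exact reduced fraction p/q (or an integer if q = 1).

C = (-5, 8)
E = (-2, 9)

1. E_x = -2  [2·signedArea(EDA) = 0]
2. E_y = 9  [|ED|² = 100]
   → E = (-2, 9)
3. C_x = -5  [C is the midpoint of EB]
4. C_y = 8  [C is the midpoint of EB]
   → C = (-5, 8)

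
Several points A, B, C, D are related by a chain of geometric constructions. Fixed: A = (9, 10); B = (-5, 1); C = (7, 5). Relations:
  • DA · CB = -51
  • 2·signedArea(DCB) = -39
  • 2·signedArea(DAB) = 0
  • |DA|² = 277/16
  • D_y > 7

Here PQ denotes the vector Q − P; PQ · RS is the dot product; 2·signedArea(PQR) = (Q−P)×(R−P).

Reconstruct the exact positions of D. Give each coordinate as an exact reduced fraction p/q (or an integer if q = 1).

D = (11/2, 31/4)

1. D_x = 11/2  [2·signedArea(DAB) = 0 ∩ 2·signedArea(DCB) = -39]
2. D_y = 31/4  [2·signedArea(DAB) = 0 ∩ 2·signedArea(DCB) = -39]
   → D = (11/2, 31/4)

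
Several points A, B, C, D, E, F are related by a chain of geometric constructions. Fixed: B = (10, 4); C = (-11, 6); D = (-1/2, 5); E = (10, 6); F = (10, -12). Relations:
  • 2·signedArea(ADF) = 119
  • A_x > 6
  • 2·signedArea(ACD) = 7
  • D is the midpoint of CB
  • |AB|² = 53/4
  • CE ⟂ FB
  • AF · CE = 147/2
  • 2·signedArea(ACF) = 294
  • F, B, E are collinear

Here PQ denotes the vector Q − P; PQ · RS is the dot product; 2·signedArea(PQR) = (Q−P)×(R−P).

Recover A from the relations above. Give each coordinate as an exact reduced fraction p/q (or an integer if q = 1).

1. A_x = 13/2  [2·signedArea(ACF) = 294 ∩ AF · CE = 147/2]
2. A_y = 5  [2·signedArea(ACF) = 294 ∩ AF · CE = 147/2]
   → A = (13/2, 5)

A = (13/2, 5)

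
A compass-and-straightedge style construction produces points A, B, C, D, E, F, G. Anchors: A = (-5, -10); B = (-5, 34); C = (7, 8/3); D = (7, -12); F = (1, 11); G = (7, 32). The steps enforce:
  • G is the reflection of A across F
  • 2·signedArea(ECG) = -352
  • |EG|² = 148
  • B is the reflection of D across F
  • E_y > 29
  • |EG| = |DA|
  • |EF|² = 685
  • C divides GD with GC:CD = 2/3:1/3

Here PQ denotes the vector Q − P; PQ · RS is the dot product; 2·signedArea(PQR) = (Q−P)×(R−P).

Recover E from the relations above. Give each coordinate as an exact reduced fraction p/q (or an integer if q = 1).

E = (19, 30)

1. E_x = 19  [2·signedArea(ECG) = -352]
2. E_y = 30  [|EF|² = 685]
   → E = (19, 30)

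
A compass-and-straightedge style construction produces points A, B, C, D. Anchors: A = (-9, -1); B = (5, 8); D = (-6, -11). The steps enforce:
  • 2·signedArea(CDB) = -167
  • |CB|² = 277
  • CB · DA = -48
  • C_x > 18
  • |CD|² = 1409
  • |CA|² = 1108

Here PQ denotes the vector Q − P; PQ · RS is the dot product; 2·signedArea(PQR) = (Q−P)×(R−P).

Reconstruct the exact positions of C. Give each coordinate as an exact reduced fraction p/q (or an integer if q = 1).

1. C_x = 19  [2·signedArea(CDB) = -167 ∩ CB · DA = -48]
2. C_y = 17  [2·signedArea(CDB) = -167 ∩ CB · DA = -48]
   → C = (19, 17)

C = (19, 17)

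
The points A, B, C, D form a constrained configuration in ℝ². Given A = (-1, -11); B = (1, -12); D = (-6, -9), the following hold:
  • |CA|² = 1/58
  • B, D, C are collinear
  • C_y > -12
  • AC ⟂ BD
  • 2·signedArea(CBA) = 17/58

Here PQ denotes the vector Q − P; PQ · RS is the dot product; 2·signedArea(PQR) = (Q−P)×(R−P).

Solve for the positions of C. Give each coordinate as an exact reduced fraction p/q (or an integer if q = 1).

1. C_x = -61/58  [B, D, C are collinear ∩ AC ⟂ BD]
2. C_y = -645/58  [B, D, C are collinear ∩ AC ⟂ BD]
   → C = (-61/58, -645/58)

C = (-61/58, -645/58)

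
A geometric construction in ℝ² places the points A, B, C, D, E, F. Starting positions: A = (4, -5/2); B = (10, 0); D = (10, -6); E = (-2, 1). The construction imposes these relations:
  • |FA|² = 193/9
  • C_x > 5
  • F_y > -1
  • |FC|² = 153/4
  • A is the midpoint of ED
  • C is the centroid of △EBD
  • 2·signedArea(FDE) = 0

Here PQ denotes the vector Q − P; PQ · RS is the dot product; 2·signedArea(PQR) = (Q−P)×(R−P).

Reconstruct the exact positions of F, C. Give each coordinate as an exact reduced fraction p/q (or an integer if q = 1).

C = (6, -5/3)
F = (0, -1/6)

1. F_x = 0  [line -7·x + -12·y + -2 = 0 ∩ |FA|² = 193/9]
2. F_y = -1/6  [line -7·x + -12·y + -2 = 0 ∩ |FA|² = 193/9]
   → F = (0, -1/6)
3. C_x = 6  [C is the centroid of △EBD]
4. C_y = -5/3  [C is the centroid of △EBD]
   → C = (6, -5/3)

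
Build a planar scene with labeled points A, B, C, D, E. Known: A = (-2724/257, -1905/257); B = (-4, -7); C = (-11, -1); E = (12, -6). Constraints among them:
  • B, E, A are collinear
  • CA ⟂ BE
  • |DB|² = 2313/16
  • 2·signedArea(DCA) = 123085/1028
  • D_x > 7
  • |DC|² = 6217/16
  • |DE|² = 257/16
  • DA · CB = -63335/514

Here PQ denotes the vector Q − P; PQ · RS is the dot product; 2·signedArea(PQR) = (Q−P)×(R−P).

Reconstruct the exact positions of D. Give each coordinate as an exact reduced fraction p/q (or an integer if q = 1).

1. D_x = 8  [DA · CB = -63335/514 ∩ 2·signedArea(DCA) = 123085/1028]
2. D_y = -25/4  [DA · CB = -63335/514 ∩ 2·signedArea(DCA) = 123085/1028]
   → D = (8, -25/4)

D = (8, -25/4)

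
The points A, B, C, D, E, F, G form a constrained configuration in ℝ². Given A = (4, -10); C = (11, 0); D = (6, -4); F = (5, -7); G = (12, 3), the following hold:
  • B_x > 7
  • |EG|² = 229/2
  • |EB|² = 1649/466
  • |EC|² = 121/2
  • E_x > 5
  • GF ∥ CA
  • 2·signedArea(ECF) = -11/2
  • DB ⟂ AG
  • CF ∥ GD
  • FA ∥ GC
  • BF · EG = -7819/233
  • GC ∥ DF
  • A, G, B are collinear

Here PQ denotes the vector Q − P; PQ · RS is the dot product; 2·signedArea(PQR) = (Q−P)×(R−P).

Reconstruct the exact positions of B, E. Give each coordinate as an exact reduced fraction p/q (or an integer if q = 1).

1. B_x = 1684/233  [A, G, B are collinear ∩ DB ⟂ AG]
2. B_y = -1108/233  [A, G, B are collinear ∩ DB ⟂ AG]
   → B = (1684/233, -1108/233)
3. E_x = 11/2  [2·signedArea(ECF) = -11/2 ∩ BF · EG = -7819/233]
4. E_y = -11/2  [2·signedArea(ECF) = -11/2 ∩ BF · EG = -7819/233]
   → E = (11/2, -11/2)

B = (1684/233, -1108/233)
E = (11/2, -11/2)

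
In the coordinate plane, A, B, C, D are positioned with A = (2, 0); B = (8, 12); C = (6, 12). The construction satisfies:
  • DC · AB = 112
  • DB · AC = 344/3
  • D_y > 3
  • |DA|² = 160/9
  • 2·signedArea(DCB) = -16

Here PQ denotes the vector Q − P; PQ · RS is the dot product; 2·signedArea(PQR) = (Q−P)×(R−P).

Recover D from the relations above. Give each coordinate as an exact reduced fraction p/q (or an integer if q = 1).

D = (10/3, 4)

1. D_x = 10/3  [DB · AC = 344/3 ∩ DC · AB = 112]
2. D_y = 4  [DB · AC = 344/3 ∩ DC · AB = 112]
   → D = (10/3, 4)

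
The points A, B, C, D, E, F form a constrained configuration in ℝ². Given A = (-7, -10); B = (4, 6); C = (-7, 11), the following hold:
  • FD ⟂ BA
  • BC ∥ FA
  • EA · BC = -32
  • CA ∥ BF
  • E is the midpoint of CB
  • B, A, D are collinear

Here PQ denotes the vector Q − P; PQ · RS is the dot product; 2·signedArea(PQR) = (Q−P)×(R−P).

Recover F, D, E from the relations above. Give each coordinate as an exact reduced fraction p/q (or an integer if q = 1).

D = (-2188/377, -3114/377)
E = (-3/2, 17/2)
F = (4, -15)

1. F_x = 4  [BC ∥ FA ∩ CA ∥ BF]
2. F_y = -15  [BC ∥ FA ∩ CA ∥ BF]
   → F = (4, -15)
3. D_x = -2188/377  [B, A, D are collinear ∩ FD ⟂ BA]
4. D_y = -3114/377  [B, A, D are collinear ∩ FD ⟂ BA]
   → D = (-2188/377, -3114/377)
5. E_x = -3/2  [E is the midpoint of CB]
6. E_y = 17/2  [E is the midpoint of CB]
   → E = (-3/2, 17/2)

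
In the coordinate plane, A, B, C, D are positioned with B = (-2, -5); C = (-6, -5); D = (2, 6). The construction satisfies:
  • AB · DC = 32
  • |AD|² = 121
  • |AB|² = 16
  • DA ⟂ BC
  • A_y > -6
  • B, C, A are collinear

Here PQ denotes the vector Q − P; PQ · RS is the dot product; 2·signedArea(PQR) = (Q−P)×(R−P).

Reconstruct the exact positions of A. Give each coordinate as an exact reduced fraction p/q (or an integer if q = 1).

1. A_x = 2  [B, C, A are collinear ∩ DA ⟂ BC]
2. A_y = -5  [B, C, A are collinear ∩ DA ⟂ BC]
   → A = (2, -5)

A = (2, -5)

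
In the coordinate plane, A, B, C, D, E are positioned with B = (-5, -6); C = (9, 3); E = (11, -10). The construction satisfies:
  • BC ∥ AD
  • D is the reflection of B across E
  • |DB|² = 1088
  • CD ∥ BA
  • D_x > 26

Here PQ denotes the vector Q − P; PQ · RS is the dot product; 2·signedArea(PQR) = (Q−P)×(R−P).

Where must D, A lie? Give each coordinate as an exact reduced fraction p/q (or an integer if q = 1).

A = (13, -23)
D = (27, -14)

1. D_x = 27  [D is the reflection of B across E]
2. D_y = -14  [D is the reflection of B across E]
   → D = (27, -14)
3. A_x = 13  [BC ∥ AD ∩ CD ∥ BA]
4. A_y = -23  [BC ∥ AD ∩ CD ∥ BA]
   → A = (13, -23)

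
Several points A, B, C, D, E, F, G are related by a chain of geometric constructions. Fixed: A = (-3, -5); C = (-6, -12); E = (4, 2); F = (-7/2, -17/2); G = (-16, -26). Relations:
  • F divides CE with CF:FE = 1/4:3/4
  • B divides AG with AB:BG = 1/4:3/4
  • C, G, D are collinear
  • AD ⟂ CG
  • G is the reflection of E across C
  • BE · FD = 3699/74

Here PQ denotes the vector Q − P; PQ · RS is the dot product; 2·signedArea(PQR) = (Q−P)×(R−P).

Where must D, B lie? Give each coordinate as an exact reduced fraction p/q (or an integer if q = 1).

1. D_x = -62/37  [C, G, D are collinear ∩ AD ⟂ CG]
2. D_y = -220/37  [C, G, D are collinear ∩ AD ⟂ CG]
   → D = (-62/37, -220/37)
3. B_x = -25/4  [B divides AG with AB:BG = 1/4:3/4]
4. B_y = -41/4  [B divides AG with AB:BG = 1/4:3/4]
   → B = (-25/4, -41/4)

B = (-25/4, -41/4)
D = (-62/37, -220/37)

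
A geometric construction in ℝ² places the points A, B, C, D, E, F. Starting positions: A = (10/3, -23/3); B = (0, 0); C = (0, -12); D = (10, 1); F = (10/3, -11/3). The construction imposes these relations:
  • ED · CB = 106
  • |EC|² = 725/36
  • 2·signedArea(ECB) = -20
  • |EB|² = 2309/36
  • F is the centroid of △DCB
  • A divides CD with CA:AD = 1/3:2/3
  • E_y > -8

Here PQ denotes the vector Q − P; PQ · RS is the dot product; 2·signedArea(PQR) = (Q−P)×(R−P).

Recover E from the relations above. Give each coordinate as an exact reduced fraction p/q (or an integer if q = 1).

1. E_x = 5/3  [2·signedArea(ECB) = -20 ∩ ED · CB = 106]
2. E_y = -47/6  [2·signedArea(ECB) = -20 ∩ ED · CB = 106]
   → E = (5/3, -47/6)

E = (5/3, -47/6)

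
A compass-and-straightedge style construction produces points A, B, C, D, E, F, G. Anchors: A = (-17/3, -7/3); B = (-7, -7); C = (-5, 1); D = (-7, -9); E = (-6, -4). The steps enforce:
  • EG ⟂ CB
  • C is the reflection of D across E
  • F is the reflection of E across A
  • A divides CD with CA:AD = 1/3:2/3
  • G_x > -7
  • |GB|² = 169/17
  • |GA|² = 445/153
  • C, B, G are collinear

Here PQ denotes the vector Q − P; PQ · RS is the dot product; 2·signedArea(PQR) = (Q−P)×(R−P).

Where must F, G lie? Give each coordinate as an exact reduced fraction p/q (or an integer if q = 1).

1. F_x = -16/3  [F is the reflection of E across A]
2. F_y = -2/3  [F is the reflection of E across A]
   → F = (-16/3, -2/3)
3. G_x = -106/17  [C, B, G are collinear ∩ EG ⟂ CB]
4. G_y = -67/17  [C, B, G are collinear ∩ EG ⟂ CB]
   → G = (-106/17, -67/17)

F = (-16/3, -2/3)
G = (-106/17, -67/17)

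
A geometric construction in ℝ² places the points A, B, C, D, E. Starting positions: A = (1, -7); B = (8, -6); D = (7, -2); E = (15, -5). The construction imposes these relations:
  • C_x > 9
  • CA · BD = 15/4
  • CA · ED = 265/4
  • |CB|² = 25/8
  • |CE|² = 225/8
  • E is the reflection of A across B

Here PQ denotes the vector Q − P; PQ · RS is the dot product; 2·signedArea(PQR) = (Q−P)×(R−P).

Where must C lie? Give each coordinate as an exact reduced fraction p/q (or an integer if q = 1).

1. C_x = 39/4  [CA · ED = 265/4 ∩ CA · BD = 15/4]
2. C_y = -23/4  [CA · ED = 265/4 ∩ CA · BD = 15/4]
   → C = (39/4, -23/4)

C = (39/4, -23/4)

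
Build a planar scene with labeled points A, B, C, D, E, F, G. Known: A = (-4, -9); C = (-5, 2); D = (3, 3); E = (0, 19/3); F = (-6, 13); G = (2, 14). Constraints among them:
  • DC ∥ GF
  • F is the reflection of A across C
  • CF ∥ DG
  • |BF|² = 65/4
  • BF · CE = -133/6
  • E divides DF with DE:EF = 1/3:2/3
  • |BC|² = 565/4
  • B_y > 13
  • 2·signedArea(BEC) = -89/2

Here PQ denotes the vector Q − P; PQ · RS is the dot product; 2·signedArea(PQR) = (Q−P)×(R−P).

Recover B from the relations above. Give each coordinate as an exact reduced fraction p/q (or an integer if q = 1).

1. B_x = -2  [2·signedArea(BEC) = -89/2 ∩ BF · CE = -133/6]
2. B_y = 27/2  [2·signedArea(BEC) = -89/2 ∩ BF · CE = -133/6]
   → B = (-2, 27/2)

B = (-2, 27/2)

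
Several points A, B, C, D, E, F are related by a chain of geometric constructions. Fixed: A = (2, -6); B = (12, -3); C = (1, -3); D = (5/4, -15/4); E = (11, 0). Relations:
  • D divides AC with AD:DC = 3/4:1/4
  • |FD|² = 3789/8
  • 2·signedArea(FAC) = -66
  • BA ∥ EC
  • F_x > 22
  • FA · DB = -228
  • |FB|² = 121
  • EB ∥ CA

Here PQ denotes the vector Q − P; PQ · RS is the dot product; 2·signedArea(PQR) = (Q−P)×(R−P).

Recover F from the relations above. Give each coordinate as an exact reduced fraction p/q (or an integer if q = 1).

F = (23, -3)

1. F_x = 23  [2·signedArea(FAC) = -66 ∩ FA · DB = -228]
2. F_y = -3  [2·signedArea(FAC) = -66 ∩ FA · DB = -228]
   → F = (23, -3)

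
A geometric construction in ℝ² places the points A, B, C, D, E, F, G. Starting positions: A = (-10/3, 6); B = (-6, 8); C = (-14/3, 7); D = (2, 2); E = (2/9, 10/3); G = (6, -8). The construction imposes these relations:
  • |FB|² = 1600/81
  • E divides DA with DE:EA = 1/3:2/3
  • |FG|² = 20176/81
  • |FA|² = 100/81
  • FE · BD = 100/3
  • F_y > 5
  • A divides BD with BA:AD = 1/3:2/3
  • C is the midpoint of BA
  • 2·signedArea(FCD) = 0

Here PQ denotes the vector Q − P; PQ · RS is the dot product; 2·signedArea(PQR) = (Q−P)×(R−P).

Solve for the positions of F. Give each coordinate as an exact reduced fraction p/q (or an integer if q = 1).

F = (-22/9, 16/3)

1. F_x = -22/9  [2·signedArea(FCD) = 0 ∩ FE · BD = 100/3]
2. F_y = 16/3  [2·signedArea(FCD) = 0 ∩ FE · BD = 100/3]
   → F = (-22/9, 16/3)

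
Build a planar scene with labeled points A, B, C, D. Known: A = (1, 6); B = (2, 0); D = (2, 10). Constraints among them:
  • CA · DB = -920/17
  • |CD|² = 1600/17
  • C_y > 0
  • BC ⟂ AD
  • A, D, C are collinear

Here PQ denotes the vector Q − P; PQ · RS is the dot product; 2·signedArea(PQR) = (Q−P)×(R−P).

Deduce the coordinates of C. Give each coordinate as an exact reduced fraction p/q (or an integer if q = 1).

C = (-6/17, 10/17)

1. C_x = -6/17  [A, D, C are collinear ∩ BC ⟂ AD]
2. C_y = 10/17  [A, D, C are collinear ∩ BC ⟂ AD]
   → C = (-6/17, 10/17)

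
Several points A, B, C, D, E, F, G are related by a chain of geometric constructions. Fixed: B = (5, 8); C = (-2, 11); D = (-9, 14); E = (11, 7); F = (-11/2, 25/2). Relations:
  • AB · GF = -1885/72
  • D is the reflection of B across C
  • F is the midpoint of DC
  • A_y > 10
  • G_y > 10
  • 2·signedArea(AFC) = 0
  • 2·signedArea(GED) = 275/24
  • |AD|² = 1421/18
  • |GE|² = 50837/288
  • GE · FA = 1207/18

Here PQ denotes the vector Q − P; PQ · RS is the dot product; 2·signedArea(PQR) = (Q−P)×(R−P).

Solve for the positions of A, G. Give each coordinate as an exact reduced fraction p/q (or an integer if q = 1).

1. G_x = -41/24  [line -7·x + -20·y + 4933/24 = 0 ∩ |GE|² = 50837/288]
2. G_y = 87/8  [line -7·x + -20·y + 4933/24 = 0 ∩ |GE|² = 50837/288]
   → G = (-41/24, 87/8)
3. A_x = -5/6  [2·signedArea(AFC) = 0 ∩ GE · FA = 1207/18]
4. A_y = 21/2  [2·signedArea(AFC) = 0 ∩ GE · FA = 1207/18]
   → A = (-5/6, 21/2)

A = (-5/6, 21/2)
G = (-41/24, 87/8)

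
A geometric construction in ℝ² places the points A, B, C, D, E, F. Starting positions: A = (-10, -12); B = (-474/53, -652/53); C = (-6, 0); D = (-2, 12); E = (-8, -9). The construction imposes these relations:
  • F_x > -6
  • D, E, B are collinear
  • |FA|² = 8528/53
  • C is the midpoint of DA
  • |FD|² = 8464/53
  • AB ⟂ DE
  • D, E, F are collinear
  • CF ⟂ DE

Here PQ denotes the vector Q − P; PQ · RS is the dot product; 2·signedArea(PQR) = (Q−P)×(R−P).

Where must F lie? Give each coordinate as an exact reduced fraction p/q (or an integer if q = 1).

F = (-290/53, -8/53)

1. F_x = -290/53  [D, E, F are collinear ∩ CF ⟂ DE]
2. F_y = -8/53  [D, E, F are collinear ∩ CF ⟂ DE]
   → F = (-290/53, -8/53)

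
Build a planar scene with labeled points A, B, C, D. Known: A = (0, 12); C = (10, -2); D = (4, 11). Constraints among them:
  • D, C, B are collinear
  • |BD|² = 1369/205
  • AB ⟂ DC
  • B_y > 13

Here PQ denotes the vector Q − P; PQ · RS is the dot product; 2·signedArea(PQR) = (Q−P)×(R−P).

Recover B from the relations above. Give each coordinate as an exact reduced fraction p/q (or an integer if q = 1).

B = (598/205, 2736/205)

1. B_x = 598/205  [D, C, B are collinear ∩ AB ⟂ DC]
2. B_y = 2736/205  [D, C, B are collinear ∩ AB ⟂ DC]
   → B = (598/205, 2736/205)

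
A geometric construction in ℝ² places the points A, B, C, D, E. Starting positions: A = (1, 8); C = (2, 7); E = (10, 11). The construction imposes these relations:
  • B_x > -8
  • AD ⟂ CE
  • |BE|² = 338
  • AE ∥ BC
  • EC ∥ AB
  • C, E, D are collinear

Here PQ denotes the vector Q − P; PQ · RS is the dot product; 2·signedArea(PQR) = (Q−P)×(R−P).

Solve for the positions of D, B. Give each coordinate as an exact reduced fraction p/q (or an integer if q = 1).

1. D_x = 8/5  [C, E, D are collinear ∩ AD ⟂ CE]
2. D_y = 34/5  [C, E, D are collinear ∩ AD ⟂ CE]
   → D = (8/5, 34/5)
3. B_x = -7  [AE ∥ BC ∩ EC ∥ AB]
4. B_y = 4  [AE ∥ BC ∩ EC ∥ AB]
   → B = (-7, 4)

B = (-7, 4)
D = (8/5, 34/5)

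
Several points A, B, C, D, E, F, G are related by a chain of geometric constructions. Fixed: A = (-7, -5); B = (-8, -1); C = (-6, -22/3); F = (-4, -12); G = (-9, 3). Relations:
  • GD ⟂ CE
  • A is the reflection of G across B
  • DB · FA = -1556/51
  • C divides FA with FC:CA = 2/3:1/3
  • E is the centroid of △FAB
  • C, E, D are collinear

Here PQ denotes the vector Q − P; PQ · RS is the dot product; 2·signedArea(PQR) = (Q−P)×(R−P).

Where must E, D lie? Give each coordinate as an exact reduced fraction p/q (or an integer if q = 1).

D = (-439/51, 158/51)
E = (-19/3, -6)

1. E_x = -19/3  [E is the centroid of △FAB]
2. E_y = -6  [E is the centroid of △FAB]
   → E = (-19/3, -6)
3. D_x = -439/51  [C, E, D are collinear ∩ GD ⟂ CE]
4. D_y = 158/51  [C, E, D are collinear ∩ GD ⟂ CE]
   → D = (-439/51, 158/51)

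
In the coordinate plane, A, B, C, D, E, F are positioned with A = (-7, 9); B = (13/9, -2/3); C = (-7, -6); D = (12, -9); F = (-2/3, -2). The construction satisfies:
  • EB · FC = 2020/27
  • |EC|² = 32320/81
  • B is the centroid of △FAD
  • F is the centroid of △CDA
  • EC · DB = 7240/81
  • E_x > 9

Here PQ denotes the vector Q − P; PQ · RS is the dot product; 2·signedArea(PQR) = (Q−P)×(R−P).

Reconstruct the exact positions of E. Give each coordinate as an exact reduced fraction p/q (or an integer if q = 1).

1. E_x = 89/9  [EC · DB = 7240/81 ∩ EB · FC = 2020/27]
2. E_y = 14/3  [EC · DB = 7240/81 ∩ EB · FC = 2020/27]
   → E = (89/9, 14/3)

E = (89/9, 14/3)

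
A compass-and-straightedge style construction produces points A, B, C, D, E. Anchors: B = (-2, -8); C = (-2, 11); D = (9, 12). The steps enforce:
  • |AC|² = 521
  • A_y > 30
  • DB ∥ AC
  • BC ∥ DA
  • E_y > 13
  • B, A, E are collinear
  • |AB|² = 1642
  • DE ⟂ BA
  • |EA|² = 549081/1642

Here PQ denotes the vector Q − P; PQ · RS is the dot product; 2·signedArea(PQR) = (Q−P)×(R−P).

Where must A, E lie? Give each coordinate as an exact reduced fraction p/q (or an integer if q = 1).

1. A_x = 9  [DB ∥ AC ∩ BC ∥ DA]
2. A_y = 31  [DB ∥ AC ∩ BC ∥ DA]
   → A = (9, 31)
3. E_x = 6627/1642  [B, A, E are collinear ∩ DE ⟂ BA]
4. E_y = 22003/1642  [B, A, E are collinear ∩ DE ⟂ BA]
   → E = (6627/1642, 22003/1642)

A = (9, 31)
E = (6627/1642, 22003/1642)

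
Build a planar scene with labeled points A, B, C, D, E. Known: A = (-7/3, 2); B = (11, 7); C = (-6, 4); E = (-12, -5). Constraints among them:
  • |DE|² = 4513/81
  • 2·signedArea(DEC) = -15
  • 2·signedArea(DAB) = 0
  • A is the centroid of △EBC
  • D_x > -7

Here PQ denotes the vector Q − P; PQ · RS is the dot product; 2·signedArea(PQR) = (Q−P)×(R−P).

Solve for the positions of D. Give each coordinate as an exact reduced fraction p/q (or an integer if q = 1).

1. D_x = -61/9  [2·signedArea(DAB) = 0 ∩ 2·signedArea(DEC) = -15]
2. D_y = 1/3  [2·signedArea(DAB) = 0 ∩ 2·signedArea(DEC) = -15]
   → D = (-61/9, 1/3)

D = (-61/9, 1/3)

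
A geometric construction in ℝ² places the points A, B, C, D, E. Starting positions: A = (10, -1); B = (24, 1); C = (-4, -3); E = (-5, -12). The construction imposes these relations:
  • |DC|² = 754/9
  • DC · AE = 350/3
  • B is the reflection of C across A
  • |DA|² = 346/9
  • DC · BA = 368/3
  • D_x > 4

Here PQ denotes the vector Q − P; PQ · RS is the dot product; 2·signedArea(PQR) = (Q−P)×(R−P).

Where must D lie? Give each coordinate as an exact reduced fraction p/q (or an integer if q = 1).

D = (5, -14/3)

1. D_x = 5  [DC · BA = 368/3 ∩ DC · AE = 350/3]
2. D_y = -14/3  [DC · BA = 368/3 ∩ DC · AE = 350/3]
   → D = (5, -14/3)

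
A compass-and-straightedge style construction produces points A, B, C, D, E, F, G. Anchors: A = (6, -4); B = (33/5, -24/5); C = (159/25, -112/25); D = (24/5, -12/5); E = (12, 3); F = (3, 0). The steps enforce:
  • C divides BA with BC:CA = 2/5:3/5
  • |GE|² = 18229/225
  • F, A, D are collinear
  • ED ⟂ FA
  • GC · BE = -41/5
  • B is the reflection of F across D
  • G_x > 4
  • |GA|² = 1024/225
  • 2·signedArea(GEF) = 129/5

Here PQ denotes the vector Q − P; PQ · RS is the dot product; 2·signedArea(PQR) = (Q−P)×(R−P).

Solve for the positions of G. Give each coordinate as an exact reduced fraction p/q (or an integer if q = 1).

G = (118/25, -172/75)

1. G_x = 118/25  [2·signedArea(GEF) = 129/5 ∩ GC · BE = -41/5]
2. G_y = -172/75  [2·signedArea(GEF) = 129/5 ∩ GC · BE = -41/5]
   → G = (118/25, -172/75)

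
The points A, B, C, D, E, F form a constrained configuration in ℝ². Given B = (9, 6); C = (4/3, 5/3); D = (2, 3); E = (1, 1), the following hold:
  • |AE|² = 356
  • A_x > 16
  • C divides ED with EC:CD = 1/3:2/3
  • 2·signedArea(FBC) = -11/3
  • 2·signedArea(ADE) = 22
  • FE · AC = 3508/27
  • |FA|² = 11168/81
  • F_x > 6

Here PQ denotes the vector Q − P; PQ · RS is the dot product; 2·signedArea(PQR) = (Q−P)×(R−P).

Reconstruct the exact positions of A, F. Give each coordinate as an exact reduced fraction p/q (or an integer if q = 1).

A = (17, 11)
F = (61/9, 47/9)

1. A_x = 17  [line 2·x + -1·y + -23 = 0 ∩ |AE|² = 356]
2. A_y = 11  [line 2·x + -1·y + -23 = 0 ∩ |AE|² = 356]
   → A = (17, 11)
3. F_x = 61/9  [2·signedArea(FBC) = -11/3 ∩ FE · AC = 3508/27]
4. F_y = 47/9  [2·signedArea(FBC) = -11/3 ∩ FE · AC = 3508/27]
   → F = (61/9, 47/9)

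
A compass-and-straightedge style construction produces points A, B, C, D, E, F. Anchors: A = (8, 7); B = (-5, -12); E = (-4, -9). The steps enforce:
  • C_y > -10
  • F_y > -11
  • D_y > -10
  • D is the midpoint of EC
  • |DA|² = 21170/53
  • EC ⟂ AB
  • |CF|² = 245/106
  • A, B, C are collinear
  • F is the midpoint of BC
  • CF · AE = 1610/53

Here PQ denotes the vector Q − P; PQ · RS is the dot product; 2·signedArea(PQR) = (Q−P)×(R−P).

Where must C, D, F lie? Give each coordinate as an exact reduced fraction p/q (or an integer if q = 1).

C = (-174/53, -503/53)
D = (-193/53, -490/53)
F = (-439/106, -1139/106)

1. C_x = -174/53  [A, B, C are collinear ∩ EC ⟂ AB]
2. C_y = -503/53  [A, B, C are collinear ∩ EC ⟂ AB]
   → C = (-174/53, -503/53)
3. D_x = -193/53  [D is the midpoint of EC]
4. D_y = -490/53  [D is the midpoint of EC]
   → D = (-193/53, -490/53)
5. F_x = -439/106  [F is the midpoint of BC]
6. F_y = -1139/106  [F is the midpoint of BC]
   → F = (-439/106, -1139/106)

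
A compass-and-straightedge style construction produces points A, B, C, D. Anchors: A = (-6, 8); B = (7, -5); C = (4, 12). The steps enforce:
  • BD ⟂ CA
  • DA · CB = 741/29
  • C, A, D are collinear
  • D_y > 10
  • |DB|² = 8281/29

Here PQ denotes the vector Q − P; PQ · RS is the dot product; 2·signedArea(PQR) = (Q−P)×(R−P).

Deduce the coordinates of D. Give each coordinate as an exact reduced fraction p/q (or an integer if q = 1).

1. D_x = 21/29  [C, A, D are collinear ∩ BD ⟂ CA]
2. D_y = 310/29  [C, A, D are collinear ∩ BD ⟂ CA]
   → D = (21/29, 310/29)

D = (21/29, 310/29)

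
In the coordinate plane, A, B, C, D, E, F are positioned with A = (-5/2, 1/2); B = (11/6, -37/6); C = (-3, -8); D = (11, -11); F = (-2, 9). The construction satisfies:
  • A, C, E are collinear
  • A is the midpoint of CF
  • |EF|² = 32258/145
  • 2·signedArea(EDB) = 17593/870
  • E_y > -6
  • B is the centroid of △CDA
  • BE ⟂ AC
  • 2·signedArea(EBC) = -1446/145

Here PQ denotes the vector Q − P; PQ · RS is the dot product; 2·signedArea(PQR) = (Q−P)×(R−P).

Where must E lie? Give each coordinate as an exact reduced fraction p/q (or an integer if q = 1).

E = (-417/145, -854/145)

1. E_x = -417/145  [A, C, E are collinear ∩ BE ⟂ AC]
2. E_y = -854/145  [A, C, E are collinear ∩ BE ⟂ AC]
   → E = (-417/145, -854/145)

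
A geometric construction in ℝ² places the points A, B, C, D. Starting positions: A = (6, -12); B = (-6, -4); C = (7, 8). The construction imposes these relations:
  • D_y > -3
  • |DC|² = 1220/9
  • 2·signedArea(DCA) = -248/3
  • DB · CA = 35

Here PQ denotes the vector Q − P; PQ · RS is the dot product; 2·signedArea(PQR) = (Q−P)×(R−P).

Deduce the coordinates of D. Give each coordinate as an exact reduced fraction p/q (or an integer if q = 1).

D = (7/3, -8/3)

1. D_x = 7/3  [2·signedArea(DCA) = -248/3 ∩ DB · CA = 35]
2. D_y = -8/3  [2·signedArea(DCA) = -248/3 ∩ DB · CA = 35]
   → D = (7/3, -8/3)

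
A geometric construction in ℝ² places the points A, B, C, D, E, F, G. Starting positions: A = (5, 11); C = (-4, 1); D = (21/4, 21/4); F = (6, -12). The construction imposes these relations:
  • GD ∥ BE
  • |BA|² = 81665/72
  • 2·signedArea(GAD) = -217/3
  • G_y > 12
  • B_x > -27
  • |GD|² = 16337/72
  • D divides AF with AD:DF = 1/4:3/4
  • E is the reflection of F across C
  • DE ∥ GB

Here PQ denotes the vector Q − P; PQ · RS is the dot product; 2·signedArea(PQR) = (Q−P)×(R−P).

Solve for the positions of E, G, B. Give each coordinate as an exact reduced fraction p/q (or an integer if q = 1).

B = (-323/12, 87/4)
E = (-14, 14)
G = (-23/3, 13)

1. E_x = -14  [E is the reflection of F across C]
2. E_y = 14  [E is the reflection of F across C]
   → E = (-14, 14)
3. G_x = -23/3  [line 23/4·x + 1/4·y + 245/6 = 0 ∩ |GD|² = 16337/72]
4. G_y = 13  [line 23/4·x + 1/4·y + 245/6 = 0 ∩ |GD|² = 16337/72]
   → G = (-23/3, 13)
5. B_x = -323/12  [GD ∥ BE ∩ DE ∥ GB]
6. B_y = 87/4  [GD ∥ BE ∩ DE ∥ GB]
   → B = (-323/12, 87/4)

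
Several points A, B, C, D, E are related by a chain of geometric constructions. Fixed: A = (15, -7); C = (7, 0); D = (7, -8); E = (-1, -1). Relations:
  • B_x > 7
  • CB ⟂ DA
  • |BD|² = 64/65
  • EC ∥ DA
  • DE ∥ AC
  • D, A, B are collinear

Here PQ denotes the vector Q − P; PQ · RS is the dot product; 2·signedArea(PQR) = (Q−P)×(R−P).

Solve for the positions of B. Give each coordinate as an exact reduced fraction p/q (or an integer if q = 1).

B = (519/65, -512/65)

1. B_x = 519/65  [D, A, B are collinear ∩ CB ⟂ DA]
2. B_y = -512/65  [D, A, B are collinear ∩ CB ⟂ DA]
   → B = (519/65, -512/65)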